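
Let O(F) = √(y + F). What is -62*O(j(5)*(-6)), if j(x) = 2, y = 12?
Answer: 0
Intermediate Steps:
O(F) = √(12 + F)
-62*O(j(5)*(-6)) = -62*√(12 + 2*(-6)) = -62*√(12 - 12) = -62*√0 = -62*0 = 0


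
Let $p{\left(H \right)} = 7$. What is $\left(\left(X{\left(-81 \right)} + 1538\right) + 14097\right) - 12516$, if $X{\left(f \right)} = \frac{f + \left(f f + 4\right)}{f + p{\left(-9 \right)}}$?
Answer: $\frac{112161}{37} \approx 3031.4$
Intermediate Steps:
$X{\left(f \right)} = \frac{4 + f + f^{2}}{7 + f}$ ($X{\left(f \right)} = \frac{f + \left(f f + 4\right)}{f + 7} = \frac{f + \left(f^{2} + 4\right)}{7 + f} = \frac{f + \left(4 + f^{2}\right)}{7 + f} = \frac{4 + f + f^{2}}{7 + f}$)
$\left(\left(X{\left(-81 \right)} + 1538\right) + 14097\right) - 12516 = \left(\left(\frac{4 - 81 + \left(-81\right)^{2}}{7 - 81} + 1538\right) + 14097\right) - 12516 = \left(\left(\frac{4 - 81 + 6561}{-74} + 1538\right) + 14097\right) - 12516 = \left(\left(\left(- \frac{1}{74}\right) 6484 + 1538\right) + 14097\right) - 12516 = \left(\left(- \frac{3242}{37} + 1538\right) + 14097\right) - 12516 = \left(\frac{53664}{37} + 14097\right) - 12516 = \frac{575253}{37} - 12516 = \frac{112161}{37}$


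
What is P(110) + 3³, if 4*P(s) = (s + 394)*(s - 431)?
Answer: -40419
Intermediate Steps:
P(s) = (-431 + s)*(394 + s)/4 (P(s) = ((s + 394)*(s - 431))/4 = ((394 + s)*(-431 + s))/4 = ((-431 + s)*(394 + s))/4 = (-431 + s)*(394 + s)/4)
P(110) + 3³ = (-84907/2 - 37/4*110 + (¼)*110²) + 3³ = (-84907/2 - 2035/2 + (¼)*12100) + 27 = (-84907/2 - 2035/2 + 3025) + 27 = -40446 + 27 = -40419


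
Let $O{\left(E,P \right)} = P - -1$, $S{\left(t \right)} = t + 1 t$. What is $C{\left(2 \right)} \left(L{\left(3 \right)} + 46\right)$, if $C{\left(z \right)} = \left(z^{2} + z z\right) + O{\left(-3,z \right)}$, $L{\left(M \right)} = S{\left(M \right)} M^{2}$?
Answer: $1100$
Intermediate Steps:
$S{\left(t \right)} = 2 t$ ($S{\left(t \right)} = t + t = 2 t$)
$O{\left(E,P \right)} = 1 + P$ ($O{\left(E,P \right)} = P + 1 = 1 + P$)
$L{\left(M \right)} = 2 M^{3}$ ($L{\left(M \right)} = 2 M M^{2} = 2 M^{3}$)
$C{\left(z \right)} = 1 + z + 2 z^{2}$ ($C{\left(z \right)} = \left(z^{2} + z z\right) + \left(1 + z\right) = \left(z^{2} + z^{2}\right) + \left(1 + z\right) = 2 z^{2} + \left(1 + z\right) = 1 + z + 2 z^{2}$)
$C{\left(2 \right)} \left(L{\left(3 \right)} + 46\right) = \left(1 + 2 + 2 \cdot 2^{2}\right) \left(2 \cdot 3^{3} + 46\right) = \left(1 + 2 + 2 \cdot 4\right) \left(2 \cdot 27 + 46\right) = \left(1 + 2 + 8\right) \left(54 + 46\right) = 11 \cdot 100 = 1100$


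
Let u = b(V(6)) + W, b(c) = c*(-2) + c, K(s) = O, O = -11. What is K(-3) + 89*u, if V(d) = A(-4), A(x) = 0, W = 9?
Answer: 790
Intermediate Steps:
V(d) = 0
K(s) = -11
b(c) = -c (b(c) = -2*c + c = -c)
u = 9 (u = -1*0 + 9 = 0 + 9 = 9)
K(-3) + 89*u = -11 + 89*9 = -11 + 801 = 790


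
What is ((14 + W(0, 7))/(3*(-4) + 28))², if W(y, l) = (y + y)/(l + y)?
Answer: 49/64 ≈ 0.76563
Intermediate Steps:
W(y, l) = 2*y/(l + y) (W(y, l) = (2*y)/(l + y) = 2*y/(l + y))
((14 + W(0, 7))/(3*(-4) + 28))² = ((14 + 2*0/(7 + 0))/(3*(-4) + 28))² = ((14 + 2*0/7)/(-12 + 28))² = ((14 + 2*0*(⅐))/16)² = ((14 + 0)*(1/16))² = (14*(1/16))² = (7/8)² = 49/64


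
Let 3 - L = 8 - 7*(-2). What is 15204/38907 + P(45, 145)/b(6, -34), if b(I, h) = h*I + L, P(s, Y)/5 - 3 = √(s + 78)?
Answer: 935629/2892087 - 5*√123/223 ≈ 0.074847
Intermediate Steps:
P(s, Y) = 15 + 5*√(78 + s) (P(s, Y) = 15 + 5*√(s + 78) = 15 + 5*√(78 + s))
L = -19 (L = 3 - (8 - 7*(-2)) = 3 - (8 + 14) = 3 - 1*22 = 3 - 22 = -19)
b(I, h) = -19 + I*h (b(I, h) = h*I - 19 = I*h - 19 = -19 + I*h)
15204/38907 + P(45, 145)/b(6, -34) = 15204/38907 + (15 + 5*√(78 + 45))/(-19 + 6*(-34)) = 15204*(1/38907) + (15 + 5*√123)/(-19 - 204) = 5068/12969 + (15 + 5*√123)/(-223) = 5068/12969 + (15 + 5*√123)*(-1/223) = 5068/12969 + (-15/223 - 5*√123/223) = 935629/2892087 - 5*√123/223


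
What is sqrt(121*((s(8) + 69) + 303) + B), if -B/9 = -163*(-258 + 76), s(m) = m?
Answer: I*sqrt(221014) ≈ 470.12*I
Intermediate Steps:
B = -266994 (B = -(-1467)*(-258 + 76) = -(-1467)*(-182) = -9*29666 = -266994)
sqrt(121*((s(8) + 69) + 303) + B) = sqrt(121*((8 + 69) + 303) - 266994) = sqrt(121*(77 + 303) - 266994) = sqrt(121*380 - 266994) = sqrt(45980 - 266994) = sqrt(-221014) = I*sqrt(221014)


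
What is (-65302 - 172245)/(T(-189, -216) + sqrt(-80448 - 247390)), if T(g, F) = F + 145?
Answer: 16865837/332879 + 237547*I*sqrt(327838)/332879 ≈ 50.667 + 408.59*I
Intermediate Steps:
T(g, F) = 145 + F
(-65302 - 172245)/(T(-189, -216) + sqrt(-80448 - 247390)) = (-65302 - 172245)/((145 - 216) + sqrt(-80448 - 247390)) = -237547/(-71 + sqrt(-327838)) = -237547/(-71 + I*sqrt(327838))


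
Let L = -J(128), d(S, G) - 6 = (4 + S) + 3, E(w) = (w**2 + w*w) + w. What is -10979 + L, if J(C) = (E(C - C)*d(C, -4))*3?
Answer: -10979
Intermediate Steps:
E(w) = w + 2*w**2 (E(w) = (w**2 + w**2) + w = 2*w**2 + w = w + 2*w**2)
d(S, G) = 13 + S (d(S, G) = 6 + ((4 + S) + 3) = 6 + (7 + S) = 13 + S)
J(C) = 0 (J(C) = (((C - C)*(1 + 2*(C - C)))*(13 + C))*3 = ((0*(1 + 2*0))*(13 + C))*3 = ((0*(1 + 0))*(13 + C))*3 = ((0*1)*(13 + C))*3 = (0*(13 + C))*3 = 0*3 = 0)
L = 0 (L = -1*0 = 0)
-10979 + L = -10979 + 0 = -10979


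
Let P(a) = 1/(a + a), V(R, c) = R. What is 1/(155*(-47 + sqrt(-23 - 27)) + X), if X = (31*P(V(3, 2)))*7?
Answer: -8418/62415679 - 900*I*sqrt(2)/62415679 ≈ -0.00013487 - 2.0392e-5*I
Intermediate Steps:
P(a) = 1/(2*a)
X = 217/6 (X = (31*((1/2)/3))*7 = (31*((1/2)*(1/3)))*7 = (31*(1/6))*7 = (31/6)*7 = 217/6 ≈ 36.167)
1/(155*(-47 + sqrt(-23 - 27)) + X) = 1/(155*(-47 + sqrt(-23 - 27)) + 217/6) = 1/(155*(-47 + sqrt(-50)) + 217/6) = 1/(155*(-47 + 5*I*sqrt(2)) + 217/6) = 1/((-7285 + 775*I*sqrt(2)) + 217/6) = 1/(-43493/6 + 775*I*sqrt(2))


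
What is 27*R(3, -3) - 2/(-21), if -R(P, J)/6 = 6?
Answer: -20410/21 ≈ -971.90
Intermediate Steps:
R(P, J) = -36 (R(P, J) = -6*6 = -36)
27*R(3, -3) - 2/(-21) = 27*(-36) - 2/(-21) = -972 - 2*(-1/21) = -972 + 2/21 = -20410/21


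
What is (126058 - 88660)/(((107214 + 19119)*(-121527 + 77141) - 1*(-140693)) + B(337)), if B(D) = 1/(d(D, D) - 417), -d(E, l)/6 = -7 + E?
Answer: -44821503/6720320100233 ≈ -6.6696e-6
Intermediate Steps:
d(E, l) = 42 - 6*E (d(E, l) = -6*(-7 + E) = 42 - 6*E)
B(D) = 1/(-375 - 6*D) (B(D) = 1/((42 - 6*D) - 417) = 1/(-375 - 6*D))
(126058 - 88660)/(((107214 + 19119)*(-121527 + 77141) - 1*(-140693)) + B(337)) = (126058 - 88660)/(((107214 + 19119)*(-121527 + 77141) - 1*(-140693)) - 1/(375 + 6*337)) = 37398/((126333*(-44386) + 140693) - 1/(375 + 2022)) = 37398/((-5607416538 + 140693) - 1/2397) = 37398/(-5607275845 - 1*1/2397) = 37398/(-5607275845 - 1/2397) = 37398/(-13440640200466/2397) = 37398*(-2397/13440640200466) = -44821503/6720320100233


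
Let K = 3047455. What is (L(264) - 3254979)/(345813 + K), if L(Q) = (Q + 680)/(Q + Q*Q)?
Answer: -28464791237/29674128660 ≈ -0.95925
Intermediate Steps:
L(Q) = (680 + Q)/(Q + Q²)
(L(264) - 3254979)/(345813 + K) = ((680 + 264)/(264*(1 + 264)) - 3254979)/(345813 + 3047455) = ((1/264)*944/265 - 3254979)/3393268 = ((1/264)*(1/265)*944 - 3254979)*(1/3393268) = (118/8745 - 3254979)*(1/3393268) = -28464791237/8745*1/3393268 = -28464791237/29674128660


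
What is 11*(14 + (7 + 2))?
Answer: 253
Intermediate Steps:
11*(14 + (7 + 2)) = 11*(14 + 9) = 11*23 = 253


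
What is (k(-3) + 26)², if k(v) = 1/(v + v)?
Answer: 24025/36 ≈ 667.36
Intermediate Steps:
k(v) = 1/(2*v)
(k(-3) + 26)² = ((½)/(-3) + 26)² = ((½)*(-⅓) + 26)² = (-⅙ + 26)² = (155/6)² = 24025/36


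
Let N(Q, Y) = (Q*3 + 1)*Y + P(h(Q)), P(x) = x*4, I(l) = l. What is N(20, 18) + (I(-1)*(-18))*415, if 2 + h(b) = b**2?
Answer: 10160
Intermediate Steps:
h(b) = -2 + b**2
P(x) = 4*x
N(Q, Y) = -8 + 4*Q**2 + Y*(1 + 3*Q) (N(Q, Y) = (Q*3 + 1)*Y + 4*(-2 + Q**2) = (3*Q + 1)*Y + (-8 + 4*Q**2) = (1 + 3*Q)*Y + (-8 + 4*Q**2) = Y*(1 + 3*Q) + (-8 + 4*Q**2) = -8 + 4*Q**2 + Y*(1 + 3*Q))
N(20, 18) + (I(-1)*(-18))*415 = (-8 + 18 + 4*20**2 + 3*20*18) - 1*(-18)*415 = (-8 + 18 + 4*400 + 1080) + 18*415 = (-8 + 18 + 1600 + 1080) + 7470 = 2690 + 7470 = 10160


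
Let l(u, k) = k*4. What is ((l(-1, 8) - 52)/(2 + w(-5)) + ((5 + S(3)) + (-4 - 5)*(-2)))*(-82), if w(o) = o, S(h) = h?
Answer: -8036/3 ≈ -2678.7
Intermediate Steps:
l(u, k) = 4*k
((l(-1, 8) - 52)/(2 + w(-5)) + ((5 + S(3)) + (-4 - 5)*(-2)))*(-82) = ((4*8 - 52)/(2 - 5) + ((5 + 3) + (-4 - 5)*(-2)))*(-82) = ((32 - 52)/(-3) + (8 - 9*(-2)))*(-82) = (-20*(-⅓) + (8 + 18))*(-82) = (20/3 + 26)*(-82) = (98/3)*(-82) = -8036/3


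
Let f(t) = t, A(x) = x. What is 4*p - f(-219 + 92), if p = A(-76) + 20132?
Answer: 80351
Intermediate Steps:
p = 20056 (p = -76 + 20132 = 20056)
4*p - f(-219 + 92) = 4*20056 - (-219 + 92) = 80224 - 1*(-127) = 80224 + 127 = 80351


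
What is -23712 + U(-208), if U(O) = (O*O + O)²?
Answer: 1853795424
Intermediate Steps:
U(O) = (O + O²)² (U(O) = (O² + O)² = (O + O²)²)
-23712 + U(-208) = -23712 + (-208)²*(1 - 208)² = -23712 + 43264*(-207)² = -23712 + 43264*42849 = -23712 + 1853819136 = 1853795424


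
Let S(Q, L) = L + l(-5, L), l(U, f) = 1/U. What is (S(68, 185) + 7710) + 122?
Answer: 40084/5 ≈ 8016.8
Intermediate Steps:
S(Q, L) = -1/5 + L (S(Q, L) = L + 1/(-5) = L - 1/5 = -1/5 + L)
(S(68, 185) + 7710) + 122 = ((-1/5 + 185) + 7710) + 122 = (924/5 + 7710) + 122 = 39474/5 + 122 = 40084/5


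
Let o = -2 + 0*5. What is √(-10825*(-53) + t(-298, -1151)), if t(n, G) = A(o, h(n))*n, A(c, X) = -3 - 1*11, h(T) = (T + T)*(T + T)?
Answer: √577897 ≈ 760.20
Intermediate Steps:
h(T) = 4*T² (h(T) = (2*T)*(2*T) = 4*T²)
o = -2 (o = -2 + 0 = -2)
A(c, X) = -14 (A(c, X) = -3 - 11 = -14)
t(n, G) = -14*n
√(-10825*(-53) + t(-298, -1151)) = √(-10825*(-53) - 14*(-298)) = √(573725 + 4172) = √577897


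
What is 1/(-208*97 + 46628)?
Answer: 1/26452 ≈ 3.7804e-5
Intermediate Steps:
1/(-208*97 + 46628) = 1/(-20176 + 46628) = 1/26452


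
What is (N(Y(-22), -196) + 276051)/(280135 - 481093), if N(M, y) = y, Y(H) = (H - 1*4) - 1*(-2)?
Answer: -275855/200958 ≈ -1.3727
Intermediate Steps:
Y(H) = -2 + H (Y(H) = (H - 4) + 2 = (-4 + H) + 2 = -2 + H)
(N(Y(-22), -196) + 276051)/(280135 - 481093) = (-196 + 276051)/(280135 - 481093) = 275855/(-200958) = 275855*(-1/200958) = -275855/200958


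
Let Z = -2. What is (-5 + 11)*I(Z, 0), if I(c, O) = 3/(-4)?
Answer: -9/2 ≈ -4.5000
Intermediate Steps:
I(c, O) = -¾ (I(c, O) = 3*(-¼) = -¾)
(-5 + 11)*I(Z, 0) = (-5 + 11)*(-¾) = 6*(-¾) = -9/2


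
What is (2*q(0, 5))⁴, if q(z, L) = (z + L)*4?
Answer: 2560000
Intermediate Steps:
q(z, L) = 4*L + 4*z (q(z, L) = (L + z)*4 = 4*L + 4*z)
(2*q(0, 5))⁴ = (2*(4*5 + 4*0))⁴ = (2*(20 + 0))⁴ = (2*20)⁴ = 40⁴ = 2560000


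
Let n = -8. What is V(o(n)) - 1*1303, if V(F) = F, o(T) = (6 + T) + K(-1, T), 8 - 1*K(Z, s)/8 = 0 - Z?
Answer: -1249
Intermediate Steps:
K(Z, s) = 64 + 8*Z (K(Z, s) = 64 - 8*(0 - Z) = 64 - (-8)*Z = 64 + 8*Z)
o(T) = 62 + T (o(T) = (6 + T) + (64 + 8*(-1)) = (6 + T) + (64 - 8) = (6 + T) + 56 = 62 + T)
V(o(n)) - 1*1303 = (62 - 8) - 1*1303 = 54 - 1303 = -1249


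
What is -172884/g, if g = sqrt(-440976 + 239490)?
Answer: 28814*I*sqrt(201486)/33581 ≈ 385.15*I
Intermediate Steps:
g = I*sqrt(201486) (g = sqrt(-201486) = I*sqrt(201486) ≈ 448.87*I)
-172884/g = -172884*(-I*sqrt(201486)/201486) = -(-28814)*I*sqrt(201486)/33581 = 28814*I*sqrt(201486)/33581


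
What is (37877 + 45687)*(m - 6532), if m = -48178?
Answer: -4571786440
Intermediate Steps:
(37877 + 45687)*(m - 6532) = (37877 + 45687)*(-48178 - 6532) = 83564*(-54710) = -4571786440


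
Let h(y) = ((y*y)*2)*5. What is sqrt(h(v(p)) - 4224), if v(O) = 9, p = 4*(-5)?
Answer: I*sqrt(3414) ≈ 58.429*I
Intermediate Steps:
p = -20
h(y) = 10*y**2 (h(y) = (y**2*2)*5 = (2*y**2)*5 = 10*y**2)
sqrt(h(v(p)) - 4224) = sqrt(10*9**2 - 4224) = sqrt(10*81 - 4224) = sqrt(810 - 4224) = sqrt(-3414) = I*sqrt(3414)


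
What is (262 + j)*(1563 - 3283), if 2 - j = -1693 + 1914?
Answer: -73960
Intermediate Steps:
j = -219 (j = 2 - (-1693 + 1914) = 2 - 1*221 = 2 - 221 = -219)
(262 + j)*(1563 - 3283) = (262 - 219)*(1563 - 3283) = 43*(-1720) = -73960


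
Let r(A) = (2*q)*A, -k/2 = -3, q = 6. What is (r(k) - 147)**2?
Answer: 5625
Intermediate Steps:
k = 6 (k = -2*(-3) = 6)
r(A) = 12*A (r(A) = (2*6)*A = 12*A)
(r(k) - 147)**2 = (12*6 - 147)**2 = (72 - 147)**2 = (-75)**2 = 5625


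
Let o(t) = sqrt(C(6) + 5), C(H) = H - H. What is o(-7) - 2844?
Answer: -2844 + sqrt(5) ≈ -2841.8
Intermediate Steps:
C(H) = 0
o(t) = sqrt(5) (o(t) = sqrt(0 + 5) = sqrt(5))
o(-7) - 2844 = sqrt(5) - 2844 = -2844 + sqrt(5)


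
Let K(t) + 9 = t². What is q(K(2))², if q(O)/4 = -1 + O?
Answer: 576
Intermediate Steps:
K(t) = -9 + t²
q(O) = -4 + 4*O (q(O) = 4*(-1 + O) = -4 + 4*O)
q(K(2))² = (-4 + 4*(-9 + 2²))² = (-4 + 4*(-9 + 4))² = (-4 + 4*(-5))² = (-4 - 20)² = (-24)² = 576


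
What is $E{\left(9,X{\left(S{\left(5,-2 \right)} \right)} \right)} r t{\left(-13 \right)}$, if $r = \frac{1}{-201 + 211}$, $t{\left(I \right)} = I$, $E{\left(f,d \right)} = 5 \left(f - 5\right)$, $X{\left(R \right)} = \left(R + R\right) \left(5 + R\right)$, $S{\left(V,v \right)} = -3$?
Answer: $-26$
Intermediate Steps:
$X{\left(R \right)} = 2 R \left(5 + R\right)$
$E{\left(f,d \right)} = -25 + 5 f$ ($E{\left(f,d \right)} = 5 \left(-5 + f\right) = -25 + 5 f$)
$r = \frac{1}{10} \approx 0.1$
$E{\left(9,X{\left(S{\left(5,-2 \right)} \right)} \right)} r t{\left(-13 \right)} = \left(-25 + 5 \cdot 9\right) \frac{1}{10} \left(-13\right) = \left(-25 + 45\right) \frac{1}{10} \left(-13\right) = 20 \cdot \frac{1}{10} \left(-13\right) = 2 \left(-13\right) = -26$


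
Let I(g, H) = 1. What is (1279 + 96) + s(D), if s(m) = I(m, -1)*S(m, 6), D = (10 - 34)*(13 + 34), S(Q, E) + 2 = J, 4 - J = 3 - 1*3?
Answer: 1377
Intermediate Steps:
J = 4 (J = 4 - (3 - 1*3) = 4 - (3 - 3) = 4 - 1*0 = 4 + 0 = 4)
S(Q, E) = 2 (S(Q, E) = -2 + 4 = 2)
D = -1128 (D = -24*47 = -1128)
s(m) = 2 (s(m) = 1*2 = 2)
(1279 + 96) + s(D) = (1279 + 96) + 2 = 1375 + 2 = 1377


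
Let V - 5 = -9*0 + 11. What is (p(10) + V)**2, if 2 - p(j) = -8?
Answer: 676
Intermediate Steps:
p(j) = 10 (p(j) = 2 - 1*(-8) = 2 + 8 = 10)
V = 16 (V = 5 + (-9*0 + 11) = 5 + (0 + 11) = 5 + 11 = 16)
(p(10) + V)**2 = (10 + 16)**2 = 26**2 = 676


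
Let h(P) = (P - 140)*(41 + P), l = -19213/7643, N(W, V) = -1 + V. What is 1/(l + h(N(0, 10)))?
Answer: -7643/50080863 ≈ -0.00015261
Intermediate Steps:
l = -19213/7643 (l = -19213*1/7643 = -19213/7643 ≈ -2.5138)
h(P) = (-140 + P)*(41 + P)
1/(l + h(N(0, 10))) = 1/(-19213/7643 + (-5740 + (-1 + 10)² - 99*(-1 + 10))) = 1/(-19213/7643 + (-5740 + 9² - 99*9)) = 1/(-19213/7643 + (-5740 + 81 - 891)) = 1/(-19213/7643 - 6550) = 1/(-50080863/7643) = -7643/50080863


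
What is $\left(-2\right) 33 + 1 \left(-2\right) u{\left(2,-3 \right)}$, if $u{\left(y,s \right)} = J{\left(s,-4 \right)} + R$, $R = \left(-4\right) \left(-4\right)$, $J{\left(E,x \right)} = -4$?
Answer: $-90$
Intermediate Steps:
$R = 16$
$u{\left(y,s \right)} = 12$ ($u{\left(y,s \right)} = -4 + 16 = 12$)
$\left(-2\right) 33 + 1 \left(-2\right) u{\left(2,-3 \right)} = \left(-2\right) 33 + 1 \left(-2\right) 12 = -66 - 24 = -90$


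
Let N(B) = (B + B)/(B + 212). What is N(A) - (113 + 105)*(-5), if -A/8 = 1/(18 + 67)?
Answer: 4908266/4503 ≈ 1090.0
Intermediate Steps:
A = -8/85 (A = -8/(18 + 67) = -8/85 ≈ -0.094118)
N(B) = 2*B/(212 + B) (N(B) = (2*B)/(212 + B) = 2*B/(212 + B))
N(A) - (113 + 105)*(-5) = 2*(-8/85)/(212 - 8/85) - (113 + 105)*(-5) = 2*(-8/85)/(18012/85) - 218*(-5) = 2*(-8/85)*(85/18012) - 1*(-1090) = -4/4503 + 1090 = 4908266/4503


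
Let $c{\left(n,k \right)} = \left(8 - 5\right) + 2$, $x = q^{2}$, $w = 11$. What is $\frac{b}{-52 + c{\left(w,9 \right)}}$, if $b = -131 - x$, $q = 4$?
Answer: $\frac{147}{47} \approx 3.1277$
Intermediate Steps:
$x = 16$ ($x = 4^{2} = 16$)
$c{\left(n,k \right)} = 5$ ($c{\left(n,k \right)} = 3 + 2 = 5$)
$b = -147$ ($b = -131 - 16 = -147$)
$\frac{b}{-52 + c{\left(w,9 \right)}} = - \frac{147}{-52 + 5} = - \frac{147}{-47} = \left(-147\right) \left(- \frac{1}{47}\right) = \frac{147}{47}$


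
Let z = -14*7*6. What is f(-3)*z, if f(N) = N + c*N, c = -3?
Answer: -3528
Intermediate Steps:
f(N) = -2*N (f(N) = N - 3*N = -2*N)
z = -588 (z = -98*6 = -588)
f(-3)*z = -2*(-3)*(-588) = 6*(-588) = -3528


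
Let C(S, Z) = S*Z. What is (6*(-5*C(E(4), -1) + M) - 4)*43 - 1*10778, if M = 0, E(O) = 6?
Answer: -3210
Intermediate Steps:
(6*(-5*C(E(4), -1) + M) - 4)*43 - 1*10778 = (6*(-30*(-1) + 0) - 4)*43 - 1*10778 = (6*(-5*(-6) + 0) - 4)*43 - 10778 = (6*(30 + 0) - 4)*43 - 10778 = (6*30 - 4)*43 - 10778 = (180 - 4)*43 - 10778 = 176*43 - 10778 = 7568 - 10778 = -3210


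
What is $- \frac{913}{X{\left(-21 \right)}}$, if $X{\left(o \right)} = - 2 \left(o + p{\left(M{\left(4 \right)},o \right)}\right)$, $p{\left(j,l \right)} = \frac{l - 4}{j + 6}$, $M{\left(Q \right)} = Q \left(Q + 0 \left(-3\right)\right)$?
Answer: $- \frac{10043}{487} \approx -20.622$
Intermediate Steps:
$M{\left(Q \right)} = Q^{2}$ ($M{\left(Q \right)} = Q \left(Q + 0\right) = Q Q = Q^{2}$)
$p{\left(j,l \right)} = \frac{-4 + l}{6 + j}$
$X{\left(o \right)} = \frac{4}{11} - \frac{23 o}{11}$ ($X{\left(o \right)} = - 2 \left(o + \frac{-4 + o}{6 + 4^{2}}\right) = - 2 \left(o + \frac{-4 + o}{6 + 16}\right) = - 2 \left(o + \frac{-4 + o}{22}\right) = - 2 \left(o + \left(- \frac{2}{11} + \frac{o}{22}\right)\right) = - 2 \left(- \frac{2}{11} + \frac{23 o}{22}\right) = \frac{4}{11} - \frac{23 o}{11}$)
$- \frac{913}{X{\left(-21 \right)}} = - \frac{913}{\frac{4}{11} - - \frac{483}{11}} = - \frac{913}{\frac{4}{11} + \frac{483}{11}} = - \frac{913}{\frac{487}{11}} = \left(-913\right) \frac{11}{487} = - \frac{10043}{487}$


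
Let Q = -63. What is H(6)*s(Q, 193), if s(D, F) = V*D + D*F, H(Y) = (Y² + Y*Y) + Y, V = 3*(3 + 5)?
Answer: -1066338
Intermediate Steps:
V = 24 (V = 3*8 = 24)
H(Y) = Y + 2*Y² (H(Y) = (Y² + Y²) + Y = 2*Y² + Y = Y + 2*Y²)
s(D, F) = 24*D + D*F
H(6)*s(Q, 193) = (6*(1 + 2*6))*(-63*(24 + 193)) = (6*(1 + 12))*(-63*217) = (6*13)*(-13671) = 78*(-13671) = -1066338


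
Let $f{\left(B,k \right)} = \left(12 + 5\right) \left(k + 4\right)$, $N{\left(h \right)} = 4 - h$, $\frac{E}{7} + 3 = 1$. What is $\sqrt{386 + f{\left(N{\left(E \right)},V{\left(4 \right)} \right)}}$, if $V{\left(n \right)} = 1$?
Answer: $\sqrt{471} \approx 21.703$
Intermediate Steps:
$E = -14$ ($E = -21 + 7 \cdot 1 = -21 + 7 = -14$)
$f{\left(B,k \right)} = 68 + 17 k$ ($f{\left(B,k \right)} = 17 \left(4 + k\right) = 68 + 17 k$)
$\sqrt{386 + f{\left(N{\left(E \right)},V{\left(4 \right)} \right)}} = \sqrt{386 + \left(68 + 17 \cdot 1\right)} = \sqrt{386 + \left(68 + 17\right)} = \sqrt{386 + 85} = \sqrt{471}$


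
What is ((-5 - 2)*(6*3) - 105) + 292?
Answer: 61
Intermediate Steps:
((-5 - 2)*(6*3) - 105) + 292 = (-7*18 - 105) + 292 = (-126 - 105) + 292 = -231 + 292 = 61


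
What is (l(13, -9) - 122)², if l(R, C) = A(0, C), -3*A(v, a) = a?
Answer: 14161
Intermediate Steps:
A(v, a) = -a/3
l(R, C) = -C/3
(l(13, -9) - 122)² = (-⅓*(-9) - 122)² = (3 - 122)² = (-119)² = 14161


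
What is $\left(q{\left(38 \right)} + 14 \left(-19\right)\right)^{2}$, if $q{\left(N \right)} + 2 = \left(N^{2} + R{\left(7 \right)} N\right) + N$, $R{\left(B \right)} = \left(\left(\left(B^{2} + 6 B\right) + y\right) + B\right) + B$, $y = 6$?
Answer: $29506624$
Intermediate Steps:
$R{\left(B \right)} = 6 + B^{2} + 8 B$ ($R{\left(B \right)} = \left(\left(\left(B^{2} + 6 B\right) + 6\right) + B\right) + B = \left(\left(6 + B^{2} + 6 B\right) + B\right) + B = \left(6 + B^{2} + 7 B\right) + B = 6 + B^{2} + 8 B$)
$q{\left(N \right)} = -2 + N^{2} + 112 N$ ($q{\left(N \right)} = -2 + \left(\left(N^{2} + \left(6 + 7^{2} + 8 \cdot 7\right) N\right) + N\right) = -2 + \left(\left(N^{2} + \left(6 + 49 + 56\right) N\right) + N\right) = -2 + \left(\left(N^{2} + 111 N\right) + N\right) = -2 + \left(N^{2} + 112 N\right) = -2 + N^{2} + 112 N$)
$\left(q{\left(38 \right)} + 14 \left(-19\right)\right)^{2} = \left(\left(-2 + 38^{2} + 112 \cdot 38\right) + 14 \left(-19\right)\right)^{2} = \left(\left(-2 + 1444 + 4256\right) - 266\right)^{2} = \left(5698 - 266\right)^{2} = 5432^{2} = 29506624$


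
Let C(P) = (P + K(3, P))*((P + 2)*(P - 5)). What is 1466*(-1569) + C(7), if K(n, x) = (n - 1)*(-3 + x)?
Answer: -2299884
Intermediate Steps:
K(n, x) = (-1 + n)*(-3 + x)
C(P) = (-6 + 3*P)*(-5 + P)*(2 + P) (C(P) = (P + (3 - P - 3*3 + 3*P))*((P + 2)*(P - 5)) = (P + (3 - P - 9 + 3*P))*((2 + P)*(-5 + P)) = (P + (-6 + 2*P))*((-5 + P)*(2 + P)) = (-6 + 3*P)*((-5 + P)*(2 + P)) = (-6 + 3*P)*(-5 + P)*(2 + P))
1466*(-1569) + C(7) = 1466*(-1569) + (60 - 15*7² - 12*7 + 3*7³) = -2300154 + (60 - 15*49 - 84 + 3*343) = -2300154 + (60 - 735 - 84 + 1029) = -2300154 + 270 = -2299884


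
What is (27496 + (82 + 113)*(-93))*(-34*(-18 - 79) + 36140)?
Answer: 369179118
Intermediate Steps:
(27496 + (82 + 113)*(-93))*(-34*(-18 - 79) + 36140) = (27496 + 195*(-93))*(-34*(-97) + 36140) = (27496 - 18135)*(3298 + 36140) = 9361*39438 = 369179118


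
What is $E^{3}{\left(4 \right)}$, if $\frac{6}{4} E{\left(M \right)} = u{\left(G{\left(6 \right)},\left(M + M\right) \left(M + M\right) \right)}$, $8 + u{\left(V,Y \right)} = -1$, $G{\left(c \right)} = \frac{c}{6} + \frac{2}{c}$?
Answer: $-216$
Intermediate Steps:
$G{\left(c \right)} = \frac{2}{c} + \frac{c}{6}$ ($G{\left(c \right)} = c \frac{1}{6} + \frac{2}{c} = \frac{c}{6} + \frac{2}{c} = \frac{2}{c} + \frac{c}{6}$)
$u{\left(V,Y \right)} = -9$ ($u{\left(V,Y \right)} = -8 - 1 = -9$)
$E{\left(M \right)} = -6$ ($E{\left(M \right)} = \frac{2}{3} \left(-9\right) = -6$)
$E^{3}{\left(4 \right)} = \left(-6\right)^{3} = -216$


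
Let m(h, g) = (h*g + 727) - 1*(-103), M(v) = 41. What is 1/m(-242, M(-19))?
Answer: -1/9092 ≈ -0.00010999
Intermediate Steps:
m(h, g) = 830 + g*h (m(h, g) = (g*h + 727) + 103 = (727 + g*h) + 103 = 830 + g*h)
1/m(-242, M(-19)) = 1/(830 + 41*(-242)) = 1/(830 - 9922) = 1/(-9092) = -1/9092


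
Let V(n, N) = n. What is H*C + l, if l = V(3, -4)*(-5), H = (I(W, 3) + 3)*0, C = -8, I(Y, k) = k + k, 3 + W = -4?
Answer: -15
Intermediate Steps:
W = -7 (W = -3 - 4 = -7)
I(Y, k) = 2*k
H = 0 (H = (2*3 + 3)*0 = (6 + 3)*0 = 9*0 = 0)
l = -15 (l = 3*(-5) = -15)
H*C + l = 0*(-8) - 15 = 0 - 15 = -15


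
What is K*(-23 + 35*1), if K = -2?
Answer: -24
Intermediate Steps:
K*(-23 + 35*1) = -2*(-23 + 35*1) = -2*(-23 + 35) = -2*12 = -24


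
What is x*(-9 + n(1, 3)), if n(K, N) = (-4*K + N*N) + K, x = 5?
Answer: -15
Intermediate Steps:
n(K, N) = N² - 3*K (n(K, N) = (-4*K + N²) + K = (N² - 4*K) + K = N² - 3*K)
x*(-9 + n(1, 3)) = 5*(-9 + (3² - 3*1)) = 5*(-9 + (9 - 3)) = 5*(-9 + 6) = 5*(-3) = -15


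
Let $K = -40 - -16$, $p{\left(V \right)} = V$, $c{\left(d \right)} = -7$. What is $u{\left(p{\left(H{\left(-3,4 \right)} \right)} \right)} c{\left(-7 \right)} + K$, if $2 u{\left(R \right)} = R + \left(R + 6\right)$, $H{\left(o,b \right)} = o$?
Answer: $-24$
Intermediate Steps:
$K = -24$ ($K = -40 + 16 = -24$)
$u{\left(R \right)} = 3 + R$ ($u{\left(R \right)} = \frac{R + \left(R + 6\right)}{2} = \frac{R + \left(6 + R\right)}{2} = \frac{6 + 2 R}{2} = 3 + R$)
$u{\left(p{\left(H{\left(-3,4 \right)} \right)} \right)} c{\left(-7 \right)} + K = \left(3 - 3\right) \left(-7\right) - 24 = 0 \left(-7\right) - 24 = 0 - 24 = -24$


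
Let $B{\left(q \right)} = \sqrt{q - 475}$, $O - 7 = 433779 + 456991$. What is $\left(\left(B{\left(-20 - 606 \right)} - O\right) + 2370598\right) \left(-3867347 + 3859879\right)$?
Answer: $-11051303228 - 7468 i \sqrt{1101} \approx -1.1051 \cdot 10^{10} - 2.478 \cdot 10^{5} i$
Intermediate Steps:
$O = 890777$ ($O = 7 + \left(433779 + 456991\right) = 7 + 890770 = 890777$)
$B{\left(q \right)} = \sqrt{-475 + q}$
$\left(\left(B{\left(-20 - 606 \right)} - O\right) + 2370598\right) \left(-3867347 + 3859879\right) = \left(\left(\sqrt{-475 - 626} - 890777\right) + 2370598\right) \left(-3867347 + 3859879\right) = \left(\left(\sqrt{-475 - 626} - 890777\right) + 2370598\right) \left(-7468\right) = \left(\left(\sqrt{-1101} - 890777\right) + 2370598\right) \left(-7468\right) = \left(\left(i \sqrt{1101} - 890777\right) + 2370598\right) \left(-7468\right) = \left(\left(-890777 + i \sqrt{1101}\right) + 2370598\right) \left(-7468\right) = \left(1479821 + i \sqrt{1101}\right) \left(-7468\right) = -11051303228 - 7468 i \sqrt{1101}$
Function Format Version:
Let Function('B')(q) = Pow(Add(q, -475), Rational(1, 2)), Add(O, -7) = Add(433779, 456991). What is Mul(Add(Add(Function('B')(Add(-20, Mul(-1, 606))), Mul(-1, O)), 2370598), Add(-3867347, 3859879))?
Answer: Add(-11051303228, Mul(-7468, I, Pow(1101, Rational(1, 2)))) ≈ Add(-1.1051e+10, Mul(-2.4780e+5, I))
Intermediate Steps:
O = 890777 (O = Add(7, Add(433779, 456991)) = Add(7, 890770) = 890777)
Function('B')(q) = Pow(Add(-475, q), Rational(1, 2))
Mul(Add(Add(Function('B')(Add(-20, Mul(-1, 606))), Mul(-1, O)), 2370598), Add(-3867347, 3859879)) = Mul(Add(Add(Pow(Add(-475, Add(-20, Mul(-1, 606))), Rational(1, 2)), Mul(-1, 890777)), 2370598), Add(-3867347, 3859879)) = Mul(Add(Add(Pow(Add(-475, Add(-20, -606)), Rational(1, 2)), -890777), 2370598), -7468) = Mul(Add(Add(Pow(Add(-475, -626), Rational(1, 2)), -890777), 2370598), -7468) = Mul(Add(Add(Pow(-1101, Rational(1, 2)), -890777), 2370598), -7468) = Mul(Add(Add(Mul(I, Pow(1101, Rational(1, 2))), -890777), 2370598), -7468) = Mul(Add(Add(-890777, Mul(I, Pow(1101, Rational(1, 2)))), 2370598), -7468) = Mul(Add(1479821, Mul(I, Pow(1101, Rational(1, 2)))), -7468) = Add(-11051303228, Mul(-7468, I, Pow(1101, Rational(1, 2))))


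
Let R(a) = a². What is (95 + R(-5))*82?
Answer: 9840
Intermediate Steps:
(95 + R(-5))*82 = (95 + (-5)²)*82 = (95 + 25)*82 = 120*82 = 9840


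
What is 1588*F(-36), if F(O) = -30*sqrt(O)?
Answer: -285840*I ≈ -2.8584e+5*I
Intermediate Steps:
1588*F(-36) = 1588*(-180*I) = -285840*I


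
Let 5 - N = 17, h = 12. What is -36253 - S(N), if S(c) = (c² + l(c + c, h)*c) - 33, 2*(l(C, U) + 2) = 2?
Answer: -36376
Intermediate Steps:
l(C, U) = -1 (l(C, U) = -2 + (½)*2 = -2 + 1 = -1)
N = -12 (N = 5 - 1*17 = 5 - 17 = -12)
S(c) = -33 + c² - c (S(c) = (c² - c) - 33 = -33 + c² - c)
-36253 - S(N) = -36253 - (-33 + (-12)² - 1*(-12)) = -36253 - (-33 + 144 + 12) = -36253 - 1*123 = -36253 - 123 = -36376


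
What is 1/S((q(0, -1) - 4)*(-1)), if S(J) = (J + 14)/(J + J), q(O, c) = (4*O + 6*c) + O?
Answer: 5/6 ≈ 0.83333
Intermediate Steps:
q(O, c) = 5*O + 6*c
S(J) = (14 + J)/(2*J) (S(J) = (14 + J)/((2*J)) = (14 + J)*(1/(2*J)) = (14 + J)/(2*J))
1/S((q(0, -1) - 4)*(-1)) = 1/((14 + ((5*0 + 6*(-1)) - 4)*(-1))/(2*((((5*0 + 6*(-1)) - 4)*(-1))))) = 1/((14 + ((0 - 6) - 4)*(-1))/(2*((((0 - 6) - 4)*(-1))))) = 1/((14 + (-6 - 4)*(-1))/(2*(((-6 - 4)*(-1))))) = 1/((14 - 10*(-1))/(2*((-10*(-1))))) = 1/((1/2)*(14 + 10)/10) = 1/((1/2)*(1/10)*24) = 1/(6/5) = 5/6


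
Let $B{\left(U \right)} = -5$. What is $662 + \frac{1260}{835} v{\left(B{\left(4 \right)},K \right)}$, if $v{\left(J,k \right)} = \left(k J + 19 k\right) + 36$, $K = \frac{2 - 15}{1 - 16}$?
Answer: $\frac{613418}{835} \approx 734.63$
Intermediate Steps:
$K = \frac{13}{15}$ ($K = - \frac{13}{-15} = \left(-13\right) \left(- \frac{1}{15}\right) = \frac{13}{15} \approx 0.86667$)
$v{\left(J,k \right)} = 36 + 19 k + J k$ ($v{\left(J,k \right)} = \left(J k + 19 k\right) + 36 = \left(19 k + J k\right) + 36 = 36 + 19 k + J k$)
$662 + \frac{1260}{835} v{\left(B{\left(4 \right)},K \right)} = 662 + \frac{1260}{835} \left(36 + 19 \cdot \frac{13}{15} - \frac{13}{3}\right) = 662 + 1260 \cdot \frac{1}{835} \left(36 + \frac{247}{15} - \frac{13}{3}\right) = 662 + \frac{252}{167} \cdot \frac{722}{15} = 662 + \frac{60648}{835} = \frac{613418}{835}$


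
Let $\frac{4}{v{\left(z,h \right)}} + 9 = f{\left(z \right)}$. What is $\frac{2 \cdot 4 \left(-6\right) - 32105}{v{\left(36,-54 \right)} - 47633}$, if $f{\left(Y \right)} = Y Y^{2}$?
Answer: $\frac{1499840991}{2221936547} \approx 0.67502$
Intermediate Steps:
$f{\left(Y \right)} = Y^{3}$
$v{\left(z,h \right)} = \frac{4}{-9 + z^{3}}$
$\frac{2 \cdot 4 \left(-6\right) - 32105}{v{\left(36,-54 \right)} - 47633} = \frac{2 \cdot 4 \left(-6\right) - 32105}{\frac{4}{-9 + 36^{3}} - 47633} = \frac{8 \left(-6\right) - 32105}{\frac{4}{-9 + 46656} - 47633} = \frac{-48 - 32105}{\frac{4}{46647} - 47633} = - \frac{32153}{4 \cdot \frac{1}{46647} - 47633} = - \frac{32153}{\frac{4}{46647} - 47633} = - \frac{32153}{- \frac{2221936547}{46647}} = \left(-32153\right) \left(- \frac{46647}{2221936547}\right) = \frac{1499840991}{2221936547}$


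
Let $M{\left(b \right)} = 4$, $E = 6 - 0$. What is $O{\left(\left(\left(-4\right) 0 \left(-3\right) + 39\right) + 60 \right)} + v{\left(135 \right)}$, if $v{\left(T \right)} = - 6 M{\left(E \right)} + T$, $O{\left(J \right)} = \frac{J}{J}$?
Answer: $112$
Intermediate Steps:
$E = 6$ ($E = 6 + 0 = 6$)
$O{\left(J \right)} = 1$
$v{\left(T \right)} = -24 + T$ ($v{\left(T \right)} = \left(-6\right) 4 + T = -24 + T$)
$O{\left(\left(\left(-4\right) 0 \left(-3\right) + 39\right) + 60 \right)} + v{\left(135 \right)} = 1 + \left(-24 + 135\right) = 1 + 111 = 112$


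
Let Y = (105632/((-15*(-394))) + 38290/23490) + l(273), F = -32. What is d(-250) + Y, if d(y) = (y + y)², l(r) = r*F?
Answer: 558273325453/2313765 ≈ 2.4128e+5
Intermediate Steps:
l(r) = -32*r (l(r) = r*(-32) = -32*r)
d(y) = 4*y² (d(y) = (2*y)² = 4*y²)
Y = -20167924547/2313765 (Y = (105632/((-15*(-394))) + 38290/23490) - 32*273 = (105632/5910 + 38290*(1/23490)) - 8736 = (105632*(1/5910) + 3829/2349) - 8736 = (52816/2955 + 3829/2349) - 8736 = 45126493/2313765 - 8736 = -20167924547/2313765 ≈ -8716.5)
d(-250) + Y = 4*(-250)² - 20167924547/2313765 = 4*62500 - 20167924547/2313765 = 250000 - 20167924547/2313765 = 558273325453/2313765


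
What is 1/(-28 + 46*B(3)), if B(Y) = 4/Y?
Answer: 3/100 ≈ 0.030000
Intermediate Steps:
1/(-28 + 46*B(3)) = 1/(-28 + 46*(4/3)) = 1/(-28 + 184/3) = 1/(100/3) = 3/100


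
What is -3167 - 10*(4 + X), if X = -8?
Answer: -3127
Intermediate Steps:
-3167 - 10*(4 + X) = -3167 - 10*(4 - 8) = -3167 - 10*(-4) = -3167 - 1*(-40) = -3167 + 40 = -3127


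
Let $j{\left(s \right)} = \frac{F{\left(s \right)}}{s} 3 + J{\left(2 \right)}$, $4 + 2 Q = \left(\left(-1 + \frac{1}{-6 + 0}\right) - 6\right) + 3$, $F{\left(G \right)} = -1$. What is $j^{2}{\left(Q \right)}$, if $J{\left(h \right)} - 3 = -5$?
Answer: $\frac{3844}{2401} \approx 1.601$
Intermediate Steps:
$J{\left(h \right)} = -2$ ($J{\left(h \right)} = 3 - 5 = -2$)
$Q = - \frac{49}{12}$ ($Q = -2 + \frac{\left(\left(-1 + \frac{1}{-6 + 0}\right) - 6\right) + 3}{2} = -2 + \frac{\left(\left(-1 + \frac{1}{-6}\right) - 6\right) + 3}{2} = -2 + \frac{\left(\left(-1 - \frac{1}{6}\right) - 6\right) + 3}{2} = -2 + \frac{\left(- \frac{7}{6} - 6\right) + 3}{2} = -2 + \frac{- \frac{43}{6} + 3}{2} = -2 + \frac{1}{2} \left(- \frac{25}{6}\right) = -2 - \frac{25}{12} = - \frac{49}{12} \approx -4.0833$)
$j{\left(s \right)} = -2 - \frac{3}{s}$ ($j{\left(s \right)} = - \frac{1}{s} 3 - 2 = - \frac{3}{s} - 2 = -2 - \frac{3}{s}$)
$j^{2}{\left(Q \right)} = \left(-2 - \frac{3}{- \frac{49}{12}}\right)^{2} = \left(-2 - - \frac{36}{49}\right)^{2} = \left(-2 + \frac{36}{49}\right)^{2} = \left(- \frac{62}{49}\right)^{2} = \frac{3844}{2401}$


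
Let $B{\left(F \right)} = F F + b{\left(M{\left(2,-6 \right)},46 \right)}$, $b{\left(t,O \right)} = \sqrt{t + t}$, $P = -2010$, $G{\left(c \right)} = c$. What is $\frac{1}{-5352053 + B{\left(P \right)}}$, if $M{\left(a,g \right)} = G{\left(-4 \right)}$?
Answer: $- \frac{1311953}{1721220674217} - \frac{2 i \sqrt{2}}{1721220674217} \approx -7.6222 \cdot 10^{-7} - 1.6433 \cdot 10^{-12} i$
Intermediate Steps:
$M{\left(a,g \right)} = -4$
$b{\left(t,O \right)} = \sqrt{2} \sqrt{t}$ ($b{\left(t,O \right)} = \sqrt{2 t} = \sqrt{2} \sqrt{t}$)
$B{\left(F \right)} = F^{2} + 2 i \sqrt{2}$ ($B{\left(F \right)} = F F + \sqrt{2} \sqrt{-4} = F^{2} + \sqrt{2} \cdot 2 i = F^{2} + 2 i \sqrt{2}$)
$\frac{1}{-5352053 + B{\left(P \right)}} = \frac{1}{-5352053 + \left(\left(-2010\right)^{2} + 2 i \sqrt{2}\right)} = \frac{1}{-5352053 + \left(4040100 + 2 i \sqrt{2}\right)} = \frac{1}{-1311953 + 2 i \sqrt{2}}$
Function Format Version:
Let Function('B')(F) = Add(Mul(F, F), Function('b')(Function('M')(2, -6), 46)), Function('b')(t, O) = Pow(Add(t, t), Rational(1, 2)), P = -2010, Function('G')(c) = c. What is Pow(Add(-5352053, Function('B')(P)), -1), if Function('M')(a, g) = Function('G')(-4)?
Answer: Add(Rational(-1311953, 1721220674217), Mul(Rational(-2, 1721220674217), I, Pow(2, Rational(1, 2)))) ≈ Add(-7.6222e-7, Mul(-1.6433e-12, I))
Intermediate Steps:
Function('M')(a, g) = -4
Function('b')(t, O) = Mul(Pow(2, Rational(1, 2)), Pow(t, Rational(1, 2))) (Function('b')(t, O) = Pow(Mul(2, t), Rational(1, 2)) = Mul(Pow(2, Rational(1, 2)), Pow(t, Rational(1, 2))))
Function('B')(F) = Add(Pow(F, 2), Mul(2, I, Pow(2, Rational(1, 2)))) (Function('B')(F) = Add(Mul(F, F), Mul(Pow(2, Rational(1, 2)), Pow(-4, Rational(1, 2)))) = Add(Pow(F, 2), Mul(Pow(2, Rational(1, 2)), Mul(2, I))) = Add(Pow(F, 2), Mul(2, I, Pow(2, Rational(1, 2)))))
Pow(Add(-5352053, Function('B')(P)), -1) = Pow(Add(-5352053, Add(Pow(-2010, 2), Mul(2, I, Pow(2, Rational(1, 2))))), -1) = Pow(Add(-5352053, Add(4040100, Mul(2, I, Pow(2, Rational(1, 2))))), -1) = Pow(Add(-1311953, Mul(2, I, Pow(2, Rational(1, 2)))), -1)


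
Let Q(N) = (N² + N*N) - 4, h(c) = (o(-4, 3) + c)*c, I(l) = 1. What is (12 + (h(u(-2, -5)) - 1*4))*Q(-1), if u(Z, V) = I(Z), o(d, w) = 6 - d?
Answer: -38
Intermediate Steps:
u(Z, V) = 1
h(c) = c*(10 + c) (h(c) = ((6 - 1*(-4)) + c)*c = ((6 + 4) + c)*c = (10 + c)*c = c*(10 + c))
Q(N) = -4 + 2*N² (Q(N) = (N² + N²) - 4 = 2*N² - 4 = -4 + 2*N²)
(12 + (h(u(-2, -5)) - 1*4))*Q(-1) = (12 + (1*(10 + 1) - 1*4))*(-4 + 2*(-1)²) = (12 + (1*11 - 4))*(-4 + 2*1) = (12 + (11 - 4))*(-4 + 2) = (12 + 7)*(-2) = 19*(-2) = -38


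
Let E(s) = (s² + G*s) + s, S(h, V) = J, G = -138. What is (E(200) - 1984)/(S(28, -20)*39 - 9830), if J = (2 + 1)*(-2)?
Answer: -1327/1258 ≈ -1.0548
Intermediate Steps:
J = -6 (J = 3*(-2) = -6)
S(h, V) = -6
E(s) = s² - 137*s (E(s) = (s² - 138*s) + s = s² - 137*s)
(E(200) - 1984)/(S(28, -20)*39 - 9830) = (200*(-137 + 200) - 1984)/(-6*39 - 9830) = (200*63 - 1984)/(-234 - 9830) = (12600 - 1984)/(-10064) = 10616*(-1/10064) = -1327/1258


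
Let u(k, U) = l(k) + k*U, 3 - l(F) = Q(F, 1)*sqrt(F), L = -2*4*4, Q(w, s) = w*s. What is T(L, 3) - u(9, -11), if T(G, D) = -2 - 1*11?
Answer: 110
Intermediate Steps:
Q(w, s) = s*w
L = -32 (L = -8*4 = -32)
l(F) = 3 - F**(3/2) (l(F) = 3 - 1*F*sqrt(F) = 3 - F*sqrt(F) = 3 - F**(3/2))
T(G, D) = -13 (T(G, D) = -2 - 11 = -13)
u(k, U) = 3 - k**(3/2) + U*k (u(k, U) = (3 - k**(3/2)) + k*U = (3 - k**(3/2)) + U*k = 3 - k**(3/2) + U*k)
T(L, 3) - u(9, -11) = -13 - (3 - 9**(3/2) - 11*9) = -13 - (3 - 1*27 - 99) = -13 - (3 - 27 - 99) = -13 - 1*(-123) = -13 + 123 = 110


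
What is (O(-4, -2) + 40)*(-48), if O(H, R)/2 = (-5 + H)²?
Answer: -9696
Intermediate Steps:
O(H, R) = 2*(-5 + H)²
(O(-4, -2) + 40)*(-48) = (2*(-5 - 4)² + 40)*(-48) = (2*(-9)² + 40)*(-48) = (2*81 + 40)*(-48) = (162 + 40)*(-48) = 202*(-48) = -9696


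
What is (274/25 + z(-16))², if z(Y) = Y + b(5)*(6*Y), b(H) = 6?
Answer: 211004676/625 ≈ 3.3761e+5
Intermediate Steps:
z(Y) = 37*Y (z(Y) = Y + 6*(6*Y) = Y + 36*Y = 37*Y)
(274/25 + z(-16))² = (274/25 + 37*(-16))² = (274*(1/25) - 592)² = (274/25 - 592)² = (-14526/25)² = 211004676/625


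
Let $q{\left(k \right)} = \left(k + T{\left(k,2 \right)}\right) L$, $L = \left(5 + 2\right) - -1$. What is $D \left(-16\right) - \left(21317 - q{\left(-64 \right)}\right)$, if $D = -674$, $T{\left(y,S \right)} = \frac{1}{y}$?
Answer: $- \frac{88361}{8} \approx -11045.0$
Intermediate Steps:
$L = 8$ ($L = 7 + 1 = 8$)
$q{\left(k \right)} = 8 k + \frac{8}{k}$ ($q{\left(k \right)} = \left(k + \frac{1}{k}\right) 8 = 8 k + \frac{8}{k}$)
$D \left(-16\right) - \left(21317 - q{\left(-64 \right)}\right) = \left(-674\right) \left(-16\right) - \left(21317 - \left(8 \left(-64\right) + \frac{8}{-64}\right)\right) = 10784 - \left(21317 - \left(-512 + 8 \left(- \frac{1}{64}\right)\right)\right) = 10784 - \left(21317 - \left(-512 - \frac{1}{8}\right)\right) = 10784 - \left(21317 - - \frac{4097}{8}\right) = 10784 - \left(21317 + \frac{4097}{8}\right) = 10784 - \frac{174633}{8} = - \frac{88361}{8}$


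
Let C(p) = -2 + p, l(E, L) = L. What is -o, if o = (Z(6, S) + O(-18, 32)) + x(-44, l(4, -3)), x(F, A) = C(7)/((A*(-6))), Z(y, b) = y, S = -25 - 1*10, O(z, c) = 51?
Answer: -1031/18 ≈ -57.278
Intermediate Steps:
S = -35 (S = -25 - 10 = -35)
x(F, A) = -5/(6*A) (x(F, A) = (-2 + 7)/((A*(-6))) = 5/((-6*A)) = 5*(-1/(6*A)) = -5/(6*A))
o = 1031/18 (o = (6 + 51) - ⅚/(-3) = 57 - ⅚*(-⅓) = 57 + 5/18 = 1031/18 ≈ 57.278)
-o = -1*1031/18 = -1031/18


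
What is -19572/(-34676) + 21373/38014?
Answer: 371285039/329543366 ≈ 1.1267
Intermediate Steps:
-19572/(-34676) + 21373/38014 = -19572*(-1/34676) + 21373*(1/38014) = 4893/8669 + 21373/38014 = 371285039/329543366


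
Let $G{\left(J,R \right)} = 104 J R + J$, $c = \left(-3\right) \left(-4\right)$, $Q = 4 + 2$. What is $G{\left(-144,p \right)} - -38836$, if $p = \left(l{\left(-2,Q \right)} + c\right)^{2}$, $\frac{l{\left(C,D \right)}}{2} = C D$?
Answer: $-2117852$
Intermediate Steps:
$Q = 6$
$c = 12$
$l{\left(C,D \right)} = 2 C D$
$p = 144$ ($p = \left(2 \left(-2\right) 6 + 12\right)^{2} = \left(-24 + 12\right)^{2} = \left(-12\right)^{2} = 144$)
$G{\left(J,R \right)} = J + 104 J R$ ($G{\left(J,R \right)} = 104 J R + J = J + 104 J R$)
$G{\left(-144,p \right)} - -38836 = - 144 \left(1 + 104 \cdot 144\right) - -38836 = - 144 \left(1 + 14976\right) + 38836 = \left(-144\right) 14977 + 38836 = -2156688 + 38836 = -2117852$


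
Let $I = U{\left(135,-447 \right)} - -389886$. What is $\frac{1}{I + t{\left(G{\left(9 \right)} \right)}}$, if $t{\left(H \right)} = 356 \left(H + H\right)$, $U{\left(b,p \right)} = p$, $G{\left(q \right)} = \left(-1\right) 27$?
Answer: $\frac{1}{370215} \approx 2.7011 \cdot 10^{-6}$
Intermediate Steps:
$G{\left(q \right)} = -27$
$t{\left(H \right)} = 712 H$ ($t{\left(H \right)} = 356 \cdot 2 H = 712 H$)
$I = 389439$ ($I = -447 - -389886 = -447 + 389886 = 389439$)
$\frac{1}{I + t{\left(G{\left(9 \right)} \right)}} = \frac{1}{389439 + 712 \left(-27\right)} = \frac{1}{389439 - 19224} = \frac{1}{370215}$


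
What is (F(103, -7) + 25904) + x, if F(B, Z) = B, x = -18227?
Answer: 7780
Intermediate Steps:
(F(103, -7) + 25904) + x = (103 + 25904) - 18227 = 26007 - 18227 = 7780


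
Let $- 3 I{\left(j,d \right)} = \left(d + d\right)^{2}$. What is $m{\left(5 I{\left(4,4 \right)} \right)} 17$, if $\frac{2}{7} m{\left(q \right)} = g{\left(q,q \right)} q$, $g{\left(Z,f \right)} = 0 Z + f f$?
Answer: $- \frac{1949696000}{27} \approx -7.2211 \cdot 10^{7}$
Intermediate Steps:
$I{\left(j,d \right)} = - \frac{4 d^{2}}{3}$ ($I{\left(j,d \right)} = - \frac{\left(d + d\right)^{2}}{3} = - \frac{\left(2 d\right)^{2}}{3} = - \frac{4 d^{2}}{3}$)
$g{\left(Z,f \right)} = f^{2}$ ($g{\left(Z,f \right)} = 0 + f^{2} = f^{2}$)
$m{\left(q \right)} = \frac{7 q^{3}}{2}$ ($m{\left(q \right)} = \frac{7 q^{2} q}{2} = \frac{7 q^{3}}{2}$)
$m{\left(5 I{\left(4,4 \right)} \right)} 17 = \frac{7 \left(5 \left(- \frac{4 \cdot 4^{2}}{3}\right)\right)^{3}}{2} \cdot 17 = \frac{7 \left(5 \left(\left(- \frac{4}{3}\right) 16\right)\right)^{3}}{2} \cdot 17 = \frac{7 \left(5 \left(- \frac{64}{3}\right)\right)^{3}}{2} \cdot 17 = \frac{7 \left(- \frac{320}{3}\right)^{3}}{2} \cdot 17 = \frac{7}{2} \left(- \frac{32768000}{27}\right) 17 = \left(- \frac{114688000}{27}\right) 17 = - \frac{1949696000}{27}$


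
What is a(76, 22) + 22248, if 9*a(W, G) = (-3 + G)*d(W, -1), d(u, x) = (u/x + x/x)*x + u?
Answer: 203101/9 ≈ 22567.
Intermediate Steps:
d(u, x) = u + x*(1 + u/x) (d(u, x) = (u/x + 1)*x + u = (1 + u/x)*x + u = x*(1 + u/x) + u = u + x*(1 + u/x))
a(W, G) = (-1 + 2*W)*(-3 + G)/9 (a(W, G) = ((-3 + G)*(-1 + 2*W))/9 = ((-1 + 2*W)*(-3 + G))/9 = (-1 + 2*W)*(-3 + G)/9)
a(76, 22) + 22248 = (-1 + 2*76)*(-3 + 22)/9 + 22248 = (⅑)*(-1 + 152)*19 + 22248 = (⅑)*151*19 + 22248 = 2869/9 + 22248 = 203101/9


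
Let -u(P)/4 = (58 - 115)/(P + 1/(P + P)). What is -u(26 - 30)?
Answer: 608/11 ≈ 55.273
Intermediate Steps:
u(P) = 228/(P + 1/(2*P)) (u(P) = -4*(58 - 115)/(P + 1/(P + P)) = -(-228)/(P + 1/(2*P)) = 228/(P + 1/(2*P)))
-u(26 - 30) = -456*(26 - 30)/(1 + 2*(26 - 30)**2) = -456*(-4)/(1 + 2*(-4)**2) = -456*(-4)/(1 + 2*16) = -456*(-4)/(1 + 32) = -456*(-4)/33 = -1*(-608/11) = 608/11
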